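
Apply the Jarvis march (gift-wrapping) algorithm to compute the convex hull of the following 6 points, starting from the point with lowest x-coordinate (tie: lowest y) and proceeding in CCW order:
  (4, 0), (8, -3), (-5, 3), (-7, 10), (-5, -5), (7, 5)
Hull (CCW) = [(-7, 10), (-5, -5), (8, -3), (7, 5)]

Jarvis march: at each step, from the current hull vertex p, select the next vertex q as the point such that every other point lies strictly to the left of (or on) the directed line p → q. (Equivalently: for every other point r, the cross product (q − p) × (r − p) ≥ 0.)
Starting point (lowest x, tie lowest y): (-7, 10). Wrap until returning to start. Resulting hull: (-7, 10), (-5, -5), (8, -3), (7, 5).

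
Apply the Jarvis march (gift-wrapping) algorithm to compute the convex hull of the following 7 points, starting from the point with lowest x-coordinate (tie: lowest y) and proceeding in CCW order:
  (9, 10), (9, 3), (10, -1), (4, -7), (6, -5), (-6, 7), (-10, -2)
Hull (CCW) = [(-10, -2), (4, -7), (10, -1), (9, 10), (-6, 7)]

Jarvis march: at each step, from the current hull vertex p, select the next vertex q as the point such that every other point lies strictly to the left of (or on) the directed line p → q. (Equivalently: for every other point r, the cross product (q − p) × (r − p) ≥ 0.)
Starting point (lowest x, tie lowest y): (-10, -2). Wrap until returning to start. Resulting hull: (-10, -2), (4, -7), (10, -1), (9, 10), (-6, 7).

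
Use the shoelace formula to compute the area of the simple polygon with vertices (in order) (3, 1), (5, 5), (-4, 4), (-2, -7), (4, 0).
Area = 59

Shoelace formula: Area = (1/2) |Σ_i (x_i · y_{i+1} − x_{i+1} · y_i)| (indices mod n). Compute each cross term:
  (3)(5) − (5)(1) = 10
  (5)(4) − (-4)(5) = 40
  (-4)(-7) − (-2)(4) = 36
  (-2)(0) − (4)(-7) = 28
  (4)(1) − (3)(0) = 4
Sum = 118, so (signed) Area = 118/2 = 59, |Area| = 59.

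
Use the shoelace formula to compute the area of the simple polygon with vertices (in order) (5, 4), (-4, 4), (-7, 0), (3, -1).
Area = 44

Shoelace formula: Area = (1/2) |Σ_i (x_i · y_{i+1} − x_{i+1} · y_i)| (indices mod n). Compute each cross term:
  (5)(4) − (-4)(4) = 36
  (-4)(0) − (-7)(4) = 28
  (-7)(-1) − (3)(0) = 7
  (3)(4) − (5)(-1) = 17
Sum = 88, so (signed) Area = 88/2 = 44, |Area| = 44.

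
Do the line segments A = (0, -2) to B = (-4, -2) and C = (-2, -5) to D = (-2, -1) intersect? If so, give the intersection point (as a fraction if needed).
Yes; intersection at (-2, -2) (t = 1/2 on AB, s = 3/4 on CD)

Parametrize AB as A + t(B − A) = (0 + -4 t, -2 + 0 t) and CD as C + s(D − C) = (-2 + 0 s, -5 + 4 s). Solve the linear system for (t, s). Determinant = 16 ≠ 0, so a unique intersection of the containing lines exists. Solution: t = 1/2, s = 3/4 — both in [0, 1], so the segments cross. Intersection point: (-2, -2).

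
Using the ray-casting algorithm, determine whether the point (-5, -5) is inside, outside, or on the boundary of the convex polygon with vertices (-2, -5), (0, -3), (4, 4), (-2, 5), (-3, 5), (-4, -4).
The point (-5, -5) lies strictly outside the polygon

Cast a horizontal ray to the right from the query point and count how many polygon edges it crosses (each edge strictly once or zero times, handled with the usual half-open convention). 
Parity of crossings → even ⇒ outside.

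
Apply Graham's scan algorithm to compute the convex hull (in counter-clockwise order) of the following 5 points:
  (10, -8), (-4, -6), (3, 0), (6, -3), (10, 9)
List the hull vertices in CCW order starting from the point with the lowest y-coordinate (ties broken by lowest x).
Hull (CCW) = [(10, -8), (10, 9), (-4, -6)]

Graham scan procedure:
  1. Find the pivot p₀ = point with lowest y (tie → lowest x): (10, -8).
  2. Sort the remaining points by polar angle around p₀.
  3. Walk through sorted points, maintaining a stack; pop the top while the last three entries make a non-left turn (cross product ≤ 0).
  4. Final stack is the convex hull in CCW order: (10, -8), (10, 9), (-4, -6).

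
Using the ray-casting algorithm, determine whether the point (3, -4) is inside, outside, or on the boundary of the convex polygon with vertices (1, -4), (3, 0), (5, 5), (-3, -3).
The point (3, -4) lies strictly outside the polygon

Cast a horizontal ray to the right from the query point and count how many polygon edges it crosses (each edge strictly once or zero times, handled with the usual half-open convention). 
Parity of crossings → even ⇒ outside.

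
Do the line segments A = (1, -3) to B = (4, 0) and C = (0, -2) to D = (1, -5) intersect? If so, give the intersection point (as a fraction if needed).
No (intersection of containing lines falls outside at least one segment)

Parametrize and solve: t = -1/6, s = 1/2. At least one of these is outside [0, 1], so the segments do not intersect.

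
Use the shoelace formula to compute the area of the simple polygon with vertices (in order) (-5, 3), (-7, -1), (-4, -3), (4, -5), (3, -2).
Area = 81/2

Shoelace formula: Area = (1/2) |Σ_i (x_i · y_{i+1} − x_{i+1} · y_i)| (indices mod n). Compute each cross term:
  (-5)(-1) − (-7)(3) = 26
  (-7)(-3) − (-4)(-1) = 17
  (-4)(-5) − (4)(-3) = 32
  (4)(-2) − (3)(-5) = 7
  (3)(3) − (-5)(-2) = -1
Sum = 81, so (signed) Area = 81/2 = 81/2, |Area| = 81/2.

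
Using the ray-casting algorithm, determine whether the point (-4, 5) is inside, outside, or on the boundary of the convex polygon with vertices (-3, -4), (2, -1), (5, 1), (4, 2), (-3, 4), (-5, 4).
The point (-4, 5) lies strictly outside the polygon

Cast a horizontal ray to the right from the query point and count how many polygon edges it crosses (each edge strictly once or zero times, handled with the usual half-open convention). 
Parity of crossings → even ⇒ outside.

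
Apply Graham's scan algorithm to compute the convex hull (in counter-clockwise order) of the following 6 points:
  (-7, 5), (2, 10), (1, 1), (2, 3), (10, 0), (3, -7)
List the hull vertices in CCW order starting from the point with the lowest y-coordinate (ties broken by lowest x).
Hull (CCW) = [(3, -7), (10, 0), (2, 10), (-7, 5)]

Graham scan procedure:
  1. Find the pivot p₀ = point with lowest y (tie → lowest x): (3, -7).
  2. Sort the remaining points by polar angle around p₀.
  3. Walk through sorted points, maintaining a stack; pop the top while the last three entries make a non-left turn (cross product ≤ 0).
  4. Final stack is the convex hull in CCW order: (3, -7), (10, 0), (2, 10), (-7, 5).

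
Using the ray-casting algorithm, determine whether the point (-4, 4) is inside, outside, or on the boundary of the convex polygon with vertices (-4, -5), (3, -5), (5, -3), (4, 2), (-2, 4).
The point (-4, 4) lies strictly outside the polygon

Cast a horizontal ray to the right from the query point and count how many polygon edges it crosses (each edge strictly once or zero times, handled with the usual half-open convention). 
Parity of crossings → even ⇒ outside.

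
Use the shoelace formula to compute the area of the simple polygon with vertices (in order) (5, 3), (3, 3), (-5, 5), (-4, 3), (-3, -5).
Area = 43

Shoelace formula: Area = (1/2) |Σ_i (x_i · y_{i+1} − x_{i+1} · y_i)| (indices mod n). Compute each cross term:
  (5)(3) − (3)(3) = 6
  (3)(5) − (-5)(3) = 30
  (-5)(3) − (-4)(5) = 5
  (-4)(-5) − (-3)(3) = 29
  (-3)(3) − (5)(-5) = 16
Sum = 86, so (signed) Area = 86/2 = 43, |Area| = 43.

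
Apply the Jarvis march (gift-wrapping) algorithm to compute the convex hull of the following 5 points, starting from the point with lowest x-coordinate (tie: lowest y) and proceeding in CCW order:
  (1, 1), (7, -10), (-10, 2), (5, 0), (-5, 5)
Hull (CCW) = [(-10, 2), (7, -10), (5, 0), (-5, 5)]

Jarvis march: at each step, from the current hull vertex p, select the next vertex q as the point such that every other point lies strictly to the left of (or on) the directed line p → q. (Equivalently: for every other point r, the cross product (q − p) × (r − p) ≥ 0.)
Starting point (lowest x, tie lowest y): (-10, 2). Wrap until returning to start. Resulting hull: (-10, 2), (7, -10), (5, 0), (-5, 5).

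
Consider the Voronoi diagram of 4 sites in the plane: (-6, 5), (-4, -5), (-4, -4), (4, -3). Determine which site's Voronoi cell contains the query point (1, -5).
Nearest site = (4, -3)

The Voronoi cell of site s contains exactly those query points closer to s than to any other site. Compute squared distances from q = (1, -5) to each site:
  (4 − 1)² + (-3 − -5)² = 13
  (-4 − 1)² + (-5 − -5)² = 25
  (-4 − 1)² + (-4 − -5)² = 26
  (-6 − 1)² + (5 − -5)² = 149
Minimum is attained by (4, -3), so q lies in its Voronoi cell.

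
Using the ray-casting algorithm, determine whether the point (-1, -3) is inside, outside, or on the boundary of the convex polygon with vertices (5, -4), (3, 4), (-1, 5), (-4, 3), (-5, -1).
The point (-1, -3) lies strictly outside the polygon

Cast a horizontal ray to the right from the query point and count how many polygon edges it crosses (each edge strictly once or zero times, handled with the usual half-open convention). 
Parity of crossings → even ⇒ outside.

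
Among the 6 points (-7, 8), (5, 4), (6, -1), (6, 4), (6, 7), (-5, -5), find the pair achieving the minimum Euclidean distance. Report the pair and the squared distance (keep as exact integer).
Pair = ((5, 4), (6, 4)); squared distance = 1

Compute all C(6, 2) = 15 pairwise squared distances (x_i − x_j)² + (y_i − y_j)². The minimum is 1, attained by the pair ((5, 4), (6, 4)).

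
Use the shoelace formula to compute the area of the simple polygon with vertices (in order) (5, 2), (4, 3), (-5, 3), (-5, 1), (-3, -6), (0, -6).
Area = 125/2

Shoelace formula: Area = (1/2) |Σ_i (x_i · y_{i+1} − x_{i+1} · y_i)| (indices mod n). Compute each cross term:
  (5)(3) − (4)(2) = 7
  (4)(3) − (-5)(3) = 27
  (-5)(1) − (-5)(3) = 10
  (-5)(-6) − (-3)(1) = 33
  (-3)(-6) − (0)(-6) = 18
  (0)(2) − (5)(-6) = 30
Sum = 125, so (signed) Area = 125/2 = 125/2, |Area| = 125/2.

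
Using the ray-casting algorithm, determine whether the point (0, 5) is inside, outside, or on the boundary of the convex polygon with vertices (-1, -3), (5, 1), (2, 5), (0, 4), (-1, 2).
The point (0, 5) lies strictly outside the polygon

Cast a horizontal ray to the right from the query point and count how many polygon edges it crosses (each edge strictly once or zero times, handled with the usual half-open convention). 
Parity of crossings → even ⇒ outside.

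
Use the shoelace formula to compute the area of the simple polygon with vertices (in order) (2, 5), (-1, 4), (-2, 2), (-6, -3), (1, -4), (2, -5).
Area = 87/2

Shoelace formula: Area = (1/2) |Σ_i (x_i · y_{i+1} − x_{i+1} · y_i)| (indices mod n). Compute each cross term:
  (2)(4) − (-1)(5) = 13
  (-1)(2) − (-2)(4) = 6
  (-2)(-3) − (-6)(2) = 18
  (-6)(-4) − (1)(-3) = 27
  (1)(-5) − (2)(-4) = 3
  (2)(5) − (2)(-5) = 20
Sum = 87, so (signed) Area = 87/2 = 87/2, |Area| = 87/2.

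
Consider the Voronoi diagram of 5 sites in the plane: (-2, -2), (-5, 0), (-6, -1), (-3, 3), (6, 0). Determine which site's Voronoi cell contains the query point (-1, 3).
Nearest site = (-3, 3)

The Voronoi cell of site s contains exactly those query points closer to s than to any other site. Compute squared distances from q = (-1, 3) to each site:
  (-3 − -1)² + (3 − 3)² = 4
  (-5 − -1)² + (0 − 3)² = 25
  (-2 − -1)² + (-2 − 3)² = 26
  (-6 − -1)² + (-1 − 3)² = 41
  (6 − -1)² + (0 − 3)² = 58
Minimum is attained by (-3, 3), so q lies in its Voronoi cell.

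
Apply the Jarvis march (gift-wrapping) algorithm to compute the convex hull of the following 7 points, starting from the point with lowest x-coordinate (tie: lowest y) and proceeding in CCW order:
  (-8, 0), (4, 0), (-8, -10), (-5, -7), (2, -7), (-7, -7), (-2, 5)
Hull (CCW) = [(-8, -10), (2, -7), (4, 0), (-2, 5), (-8, 0)]

Jarvis march: at each step, from the current hull vertex p, select the next vertex q as the point such that every other point lies strictly to the left of (or on) the directed line p → q. (Equivalently: for every other point r, the cross product (q − p) × (r − p) ≥ 0.)
Starting point (lowest x, tie lowest y): (-8, -10). Wrap until returning to start. Resulting hull: (-8, -10), (2, -7), (4, 0), (-2, 5), (-8, 0).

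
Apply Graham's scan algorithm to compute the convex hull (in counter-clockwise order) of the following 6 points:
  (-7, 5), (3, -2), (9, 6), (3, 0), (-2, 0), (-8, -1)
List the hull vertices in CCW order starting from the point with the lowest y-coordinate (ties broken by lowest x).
Hull (CCW) = [(3, -2), (9, 6), (-7, 5), (-8, -1)]

Graham scan procedure:
  1. Find the pivot p₀ = point with lowest y (tie → lowest x): (3, -2).
  2. Sort the remaining points by polar angle around p₀.
  3. Walk through sorted points, maintaining a stack; pop the top while the last three entries make a non-left turn (cross product ≤ 0).
  4. Final stack is the convex hull in CCW order: (3, -2), (9, 6), (-7, 5), (-8, -1).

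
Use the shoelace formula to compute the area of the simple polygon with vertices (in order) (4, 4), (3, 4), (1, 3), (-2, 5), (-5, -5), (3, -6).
Area = 68

Shoelace formula: Area = (1/2) |Σ_i (x_i · y_{i+1} − x_{i+1} · y_i)| (indices mod n). Compute each cross term:
  (4)(4) − (3)(4) = 4
  (3)(3) − (1)(4) = 5
  (1)(5) − (-2)(3) = 11
  (-2)(-5) − (-5)(5) = 35
  (-5)(-6) − (3)(-5) = 45
  (3)(4) − (4)(-6) = 36
Sum = 136, so (signed) Area = 136/2 = 68, |Area| = 68.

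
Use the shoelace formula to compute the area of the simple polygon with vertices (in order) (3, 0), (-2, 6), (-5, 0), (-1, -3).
Area = 36

Shoelace formula: Area = (1/2) |Σ_i (x_i · y_{i+1} − x_{i+1} · y_i)| (indices mod n). Compute each cross term:
  (3)(6) − (-2)(0) = 18
  (-2)(0) − (-5)(6) = 30
  (-5)(-3) − (-1)(0) = 15
  (-1)(0) − (3)(-3) = 9
Sum = 72, so (signed) Area = 72/2 = 36, |Area| = 36.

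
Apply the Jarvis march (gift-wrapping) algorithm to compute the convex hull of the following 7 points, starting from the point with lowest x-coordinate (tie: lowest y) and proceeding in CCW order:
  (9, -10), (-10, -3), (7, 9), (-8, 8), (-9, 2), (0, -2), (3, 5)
Hull (CCW) = [(-10, -3), (9, -10), (7, 9), (-8, 8)]

Jarvis march: at each step, from the current hull vertex p, select the next vertex q as the point such that every other point lies strictly to the left of (or on) the directed line p → q. (Equivalently: for every other point r, the cross product (q − p) × (r − p) ≥ 0.)
Starting point (lowest x, tie lowest y): (-10, -3). Wrap until returning to start. Resulting hull: (-10, -3), (9, -10), (7, 9), (-8, 8).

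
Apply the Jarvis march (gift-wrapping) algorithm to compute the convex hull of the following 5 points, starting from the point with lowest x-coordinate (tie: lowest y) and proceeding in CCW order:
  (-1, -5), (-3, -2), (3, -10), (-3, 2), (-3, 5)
Hull (CCW) = [(-3, -2), (-1, -5), (3, -10), (-3, 5)]

Jarvis march: at each step, from the current hull vertex p, select the next vertex q as the point such that every other point lies strictly to the left of (or on) the directed line p → q. (Equivalently: for every other point r, the cross product (q − p) × (r − p) ≥ 0.)
Starting point (lowest x, tie lowest y): (-3, -2). Wrap until returning to start. Resulting hull: (-3, -2), (-1, -5), (3, -10), (-3, 5).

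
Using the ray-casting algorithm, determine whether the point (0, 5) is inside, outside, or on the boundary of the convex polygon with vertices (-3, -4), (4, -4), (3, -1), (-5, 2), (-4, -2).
The point (0, 5) lies strictly outside the polygon

Cast a horizontal ray to the right from the query point and count how many polygon edges it crosses (each edge strictly once or zero times, handled with the usual half-open convention). 
Parity of crossings → even ⇒ outside.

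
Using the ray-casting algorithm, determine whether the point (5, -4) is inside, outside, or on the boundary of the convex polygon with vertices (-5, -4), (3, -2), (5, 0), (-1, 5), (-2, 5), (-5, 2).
The point (5, -4) lies strictly outside the polygon

Cast a horizontal ray to the right from the query point and count how many polygon edges it crosses (each edge strictly once or zero times, handled with the usual half-open convention). 
Parity of crossings → even ⇒ outside.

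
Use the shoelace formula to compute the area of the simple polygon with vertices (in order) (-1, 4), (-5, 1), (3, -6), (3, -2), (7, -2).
Area = 46

Shoelace formula: Area = (1/2) |Σ_i (x_i · y_{i+1} − x_{i+1} · y_i)| (indices mod n). Compute each cross term:
  (-1)(1) − (-5)(4) = 19
  (-5)(-6) − (3)(1) = 27
  (3)(-2) − (3)(-6) = 12
  (3)(-2) − (7)(-2) = 8
  (7)(4) − (-1)(-2) = 26
Sum = 92, so (signed) Area = 92/2 = 46, |Area| = 46.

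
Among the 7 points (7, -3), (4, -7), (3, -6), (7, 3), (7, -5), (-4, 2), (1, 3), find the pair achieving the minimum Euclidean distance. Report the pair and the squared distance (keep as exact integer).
Pair = ((4, -7), (3, -6)); squared distance = 2

Compute all C(7, 2) = 21 pairwise squared distances (x_i − x_j)² + (y_i − y_j)². The minimum is 2, attained by the pair ((4, -7), (3, -6)).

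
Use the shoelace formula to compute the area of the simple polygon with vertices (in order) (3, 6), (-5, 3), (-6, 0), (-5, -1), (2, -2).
Area = 93/2

Shoelace formula: Area = (1/2) |Σ_i (x_i · y_{i+1} − x_{i+1} · y_i)| (indices mod n). Compute each cross term:
  (3)(3) − (-5)(6) = 39
  (-5)(0) − (-6)(3) = 18
  (-6)(-1) − (-5)(0) = 6
  (-5)(-2) − (2)(-1) = 12
  (2)(6) − (3)(-2) = 18
Sum = 93, so (signed) Area = 93/2 = 93/2, |Area| = 93/2.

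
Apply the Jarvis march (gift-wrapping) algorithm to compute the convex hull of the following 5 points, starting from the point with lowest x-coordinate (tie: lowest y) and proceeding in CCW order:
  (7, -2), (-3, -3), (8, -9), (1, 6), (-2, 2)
Hull (CCW) = [(-3, -3), (8, -9), (7, -2), (1, 6), (-2, 2)]

Jarvis march: at each step, from the current hull vertex p, select the next vertex q as the point such that every other point lies strictly to the left of (or on) the directed line p → q. (Equivalently: for every other point r, the cross product (q − p) × (r − p) ≥ 0.)
Starting point (lowest x, tie lowest y): (-3, -3). Wrap until returning to start. Resulting hull: (-3, -3), (8, -9), (7, -2), (1, 6), (-2, 2).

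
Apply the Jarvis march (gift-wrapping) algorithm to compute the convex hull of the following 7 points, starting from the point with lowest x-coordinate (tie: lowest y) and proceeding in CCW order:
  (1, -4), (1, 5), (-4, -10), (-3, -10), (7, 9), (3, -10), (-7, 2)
Hull (CCW) = [(-7, 2), (-4, -10), (3, -10), (7, 9)]

Jarvis march: at each step, from the current hull vertex p, select the next vertex q as the point such that every other point lies strictly to the left of (or on) the directed line p → q. (Equivalently: for every other point r, the cross product (q − p) × (r − p) ≥ 0.)
Starting point (lowest x, tie lowest y): (-7, 2). Wrap until returning to start. Resulting hull: (-7, 2), (-4, -10), (3, -10), (7, 9).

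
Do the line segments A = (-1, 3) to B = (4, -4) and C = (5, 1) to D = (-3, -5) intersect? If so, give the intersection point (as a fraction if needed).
Yes; intersection at (87/43, -53/43) (t = 26/43 on AB, s = 16/43 on CD)

Parametrize AB as A + t(B − A) = (-1 + 5 t, 3 + -7 t) and CD as C + s(D − C) = (5 + -8 s, 1 + -6 s). Solve the linear system for (t, s). Determinant = 86 ≠ 0, so a unique intersection of the containing lines exists. Solution: t = 26/43, s = 16/43 — both in [0, 1], so the segments cross. Intersection point: (87/43, -53/43).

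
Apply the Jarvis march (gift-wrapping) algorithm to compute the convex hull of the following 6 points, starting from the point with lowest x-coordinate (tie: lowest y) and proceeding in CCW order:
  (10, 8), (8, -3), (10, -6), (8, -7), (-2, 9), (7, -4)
Hull (CCW) = [(-2, 9), (8, -7), (10, -6), (10, 8)]

Jarvis march: at each step, from the current hull vertex p, select the next vertex q as the point such that every other point lies strictly to the left of (or on) the directed line p → q. (Equivalently: for every other point r, the cross product (q − p) × (r − p) ≥ 0.)
Starting point (lowest x, tie lowest y): (-2, 9). Wrap until returning to start. Resulting hull: (-2, 9), (8, -7), (10, -6), (10, 8).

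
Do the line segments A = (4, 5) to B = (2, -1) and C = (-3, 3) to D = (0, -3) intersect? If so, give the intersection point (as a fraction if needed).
No (intersection of containing lines falls outside at least one segment)

Parametrize and solve: t = 8/5, s = 19/15. At least one of these is outside [0, 1], so the segments do not intersect.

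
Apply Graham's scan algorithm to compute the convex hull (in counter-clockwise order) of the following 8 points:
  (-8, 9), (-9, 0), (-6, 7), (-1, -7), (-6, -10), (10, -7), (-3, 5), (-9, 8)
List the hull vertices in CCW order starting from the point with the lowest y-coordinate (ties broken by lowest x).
Hull (CCW) = [(-6, -10), (10, -7), (-3, 5), (-8, 9), (-9, 8), (-9, 0)]

Graham scan procedure:
  1. Find the pivot p₀ = point with lowest y (tie → lowest x): (-6, -10).
  2. Sort the remaining points by polar angle around p₀.
  3. Walk through sorted points, maintaining a stack; pop the top while the last three entries make a non-left turn (cross product ≤ 0).
  4. Final stack is the convex hull in CCW order: (-6, -10), (10, -7), (-3, 5), (-8, 9), (-9, 8), (-9, 0).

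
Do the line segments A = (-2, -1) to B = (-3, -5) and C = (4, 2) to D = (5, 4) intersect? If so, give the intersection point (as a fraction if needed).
No (intersection of containing lines falls outside at least one segment)

Parametrize and solve: t = 9/2, s = -21/2. At least one of these is outside [0, 1], so the segments do not intersect.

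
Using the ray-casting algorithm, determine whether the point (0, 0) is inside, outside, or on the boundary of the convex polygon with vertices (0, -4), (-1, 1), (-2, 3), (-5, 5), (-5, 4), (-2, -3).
The point (0, 0) lies strictly outside the polygon

Cast a horizontal ray to the right from the query point and count how many polygon edges it crosses (each edge strictly once or zero times, handled with the usual half-open convention). 
Parity of crossings → even ⇒ outside.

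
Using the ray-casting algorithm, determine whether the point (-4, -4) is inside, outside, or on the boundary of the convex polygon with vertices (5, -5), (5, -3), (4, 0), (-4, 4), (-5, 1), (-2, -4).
The point (-4, -4) lies strictly outside the polygon

Cast a horizontal ray to the right from the query point and count how many polygon edges it crosses (each edge strictly once or zero times, handled with the usual half-open convention). 
Parity of crossings → even ⇒ outside.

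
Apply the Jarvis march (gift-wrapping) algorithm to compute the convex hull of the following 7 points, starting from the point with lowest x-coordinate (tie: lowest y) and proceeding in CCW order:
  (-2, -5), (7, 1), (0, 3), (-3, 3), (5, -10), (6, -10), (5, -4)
Hull (CCW) = [(-3, 3), (-2, -5), (5, -10), (6, -10), (7, 1), (0, 3)]

Jarvis march: at each step, from the current hull vertex p, select the next vertex q as the point such that every other point lies strictly to the left of (or on) the directed line p → q. (Equivalently: for every other point r, the cross product (q − p) × (r − p) ≥ 0.)
Starting point (lowest x, tie lowest y): (-3, 3). Wrap until returning to start. Resulting hull: (-3, 3), (-2, -5), (5, -10), (6, -10), (7, 1), (0, 3).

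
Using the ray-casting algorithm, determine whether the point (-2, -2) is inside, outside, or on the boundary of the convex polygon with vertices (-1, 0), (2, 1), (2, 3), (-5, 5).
The point (-2, -2) lies strictly outside the polygon

Cast a horizontal ray to the right from the query point and count how many polygon edges it crosses (each edge strictly once or zero times, handled with the usual half-open convention). 
Parity of crossings → even ⇒ outside.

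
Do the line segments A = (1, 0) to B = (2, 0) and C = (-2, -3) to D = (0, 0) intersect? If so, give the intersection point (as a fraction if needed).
No (intersection of containing lines falls outside at least one segment)

Parametrize and solve: t = -1, s = 1. At least one of these is outside [0, 1], so the segments do not intersect.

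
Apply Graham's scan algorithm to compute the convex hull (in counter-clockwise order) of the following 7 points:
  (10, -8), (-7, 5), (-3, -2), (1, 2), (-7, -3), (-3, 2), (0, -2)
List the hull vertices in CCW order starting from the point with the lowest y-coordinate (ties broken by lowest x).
Hull (CCW) = [(10, -8), (1, 2), (-7, 5), (-7, -3)]

Graham scan procedure:
  1. Find the pivot p₀ = point with lowest y (tie → lowest x): (10, -8).
  2. Sort the remaining points by polar angle around p₀.
  3. Walk through sorted points, maintaining a stack; pop the top while the last three entries make a non-left turn (cross product ≤ 0).
  4. Final stack is the convex hull in CCW order: (10, -8), (1, 2), (-7, 5), (-7, -3).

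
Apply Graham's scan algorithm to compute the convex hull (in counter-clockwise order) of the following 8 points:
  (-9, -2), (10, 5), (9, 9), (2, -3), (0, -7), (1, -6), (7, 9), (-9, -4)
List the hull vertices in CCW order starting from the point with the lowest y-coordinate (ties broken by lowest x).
Hull (CCW) = [(0, -7), (1, -6), (10, 5), (9, 9), (7, 9), (-9, -2), (-9, -4)]

Graham scan procedure:
  1. Find the pivot p₀ = point with lowest y (tie → lowest x): (0, -7).
  2. Sort the remaining points by polar angle around p₀.
  3. Walk through sorted points, maintaining a stack; pop the top while the last three entries make a non-left turn (cross product ≤ 0).
  4. Final stack is the convex hull in CCW order: (0, -7), (1, -6), (10, 5), (9, 9), (7, 9), (-9, -2), (-9, -4).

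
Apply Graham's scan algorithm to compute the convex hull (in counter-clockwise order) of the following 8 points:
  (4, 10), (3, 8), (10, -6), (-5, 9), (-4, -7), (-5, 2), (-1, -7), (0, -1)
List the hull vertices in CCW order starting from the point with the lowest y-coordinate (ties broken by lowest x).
Hull (CCW) = [(-4, -7), (-1, -7), (10, -6), (4, 10), (-5, 9), (-5, 2)]

Graham scan procedure:
  1. Find the pivot p₀ = point with lowest y (tie → lowest x): (-4, -7).
  2. Sort the remaining points by polar angle around p₀.
  3. Walk through sorted points, maintaining a stack; pop the top while the last three entries make a non-left turn (cross product ≤ 0).
  4. Final stack is the convex hull in CCW order: (-4, -7), (-1, -7), (10, -6), (4, 10), (-5, 9), (-5, 2).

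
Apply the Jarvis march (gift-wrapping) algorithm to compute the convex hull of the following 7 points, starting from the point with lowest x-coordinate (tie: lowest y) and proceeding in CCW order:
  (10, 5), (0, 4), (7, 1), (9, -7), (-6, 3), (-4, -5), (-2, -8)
Hull (CCW) = [(-6, 3), (-4, -5), (-2, -8), (9, -7), (10, 5), (0, 4)]

Jarvis march: at each step, from the current hull vertex p, select the next vertex q as the point such that every other point lies strictly to the left of (or on) the directed line p → q. (Equivalently: for every other point r, the cross product (q − p) × (r − p) ≥ 0.)
Starting point (lowest x, tie lowest y): (-6, 3). Wrap until returning to start. Resulting hull: (-6, 3), (-4, -5), (-2, -8), (9, -7), (10, 5), (0, 4).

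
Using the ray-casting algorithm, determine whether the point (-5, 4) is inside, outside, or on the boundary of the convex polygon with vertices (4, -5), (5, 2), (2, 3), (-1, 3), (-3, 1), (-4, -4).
The point (-5, 4) lies strictly outside the polygon

Cast a horizontal ray to the right from the query point and count how many polygon edges it crosses (each edge strictly once or zero times, handled with the usual half-open convention). 
Parity of crossings → even ⇒ outside.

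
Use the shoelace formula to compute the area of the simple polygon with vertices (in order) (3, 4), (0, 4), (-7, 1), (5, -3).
Area = 85/2

Shoelace formula: Area = (1/2) |Σ_i (x_i · y_{i+1} − x_{i+1} · y_i)| (indices mod n). Compute each cross term:
  (3)(4) − (0)(4) = 12
  (0)(1) − (-7)(4) = 28
  (-7)(-3) − (5)(1) = 16
  (5)(4) − (3)(-3) = 29
Sum = 85, so (signed) Area = 85/2 = 85/2, |Area| = 85/2.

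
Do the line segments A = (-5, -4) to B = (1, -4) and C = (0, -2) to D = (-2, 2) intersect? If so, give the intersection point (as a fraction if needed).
No (intersection of containing lines falls outside at least one segment)

Parametrize and solve: t = 1, s = -1/2. At least one of these is outside [0, 1], so the segments do not intersect.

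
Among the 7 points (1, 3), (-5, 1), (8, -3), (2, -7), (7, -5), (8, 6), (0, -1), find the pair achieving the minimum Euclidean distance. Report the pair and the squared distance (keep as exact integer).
Pair = ((8, -3), (7, -5)); squared distance = 5

Compute all C(7, 2) = 21 pairwise squared distances (x_i − x_j)² + (y_i − y_j)². The minimum is 5, attained by the pair ((8, -3), (7, -5)).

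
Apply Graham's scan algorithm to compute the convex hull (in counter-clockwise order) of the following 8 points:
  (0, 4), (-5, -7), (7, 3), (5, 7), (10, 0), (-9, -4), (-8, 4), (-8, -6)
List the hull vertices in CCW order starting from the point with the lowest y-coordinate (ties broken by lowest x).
Hull (CCW) = [(-5, -7), (10, 0), (5, 7), (-8, 4), (-9, -4), (-8, -6)]

Graham scan procedure:
  1. Find the pivot p₀ = point with lowest y (tie → lowest x): (-5, -7).
  2. Sort the remaining points by polar angle around p₀.
  3. Walk through sorted points, maintaining a stack; pop the top while the last three entries make a non-left turn (cross product ≤ 0).
  4. Final stack is the convex hull in CCW order: (-5, -7), (10, 0), (5, 7), (-8, 4), (-9, -4), (-8, -6).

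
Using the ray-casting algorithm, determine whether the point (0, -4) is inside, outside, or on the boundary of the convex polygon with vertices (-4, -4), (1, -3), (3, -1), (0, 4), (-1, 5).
The point (0, -4) lies strictly outside the polygon

Cast a horizontal ray to the right from the query point and count how many polygon edges it crosses (each edge strictly once or zero times, handled with the usual half-open convention). 
Parity of crossings → even ⇒ outside.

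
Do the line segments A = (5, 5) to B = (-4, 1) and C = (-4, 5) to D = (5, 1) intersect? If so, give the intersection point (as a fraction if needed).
Yes; intersection at (1/2, 3) (t = 1/2 on AB, s = 1/2 on CD)

Parametrize AB as A + t(B − A) = (5 + -9 t, 5 + -4 t) and CD as C + s(D − C) = (-4 + 9 s, 5 + -4 s). Solve the linear system for (t, s). Determinant = -72 ≠ 0, so a unique intersection of the containing lines exists. Solution: t = 1/2, s = 1/2 — both in [0, 1], so the segments cross. Intersection point: (1/2, 3).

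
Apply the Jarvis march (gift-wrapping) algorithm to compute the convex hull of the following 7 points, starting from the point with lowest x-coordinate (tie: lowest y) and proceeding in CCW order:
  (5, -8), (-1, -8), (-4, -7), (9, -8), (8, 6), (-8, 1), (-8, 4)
Hull (CCW) = [(-8, 1), (-4, -7), (-1, -8), (9, -8), (8, 6), (-8, 4)]

Jarvis march: at each step, from the current hull vertex p, select the next vertex q as the point such that every other point lies strictly to the left of (or on) the directed line p → q. (Equivalently: for every other point r, the cross product (q − p) × (r − p) ≥ 0.)
Starting point (lowest x, tie lowest y): (-8, 1). Wrap until returning to start. Resulting hull: (-8, 1), (-4, -7), (-1, -8), (9, -8), (8, 6), (-8, 4).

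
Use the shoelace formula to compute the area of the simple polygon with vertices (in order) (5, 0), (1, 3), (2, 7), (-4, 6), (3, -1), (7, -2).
Area = 53/2

Shoelace formula: Area = (1/2) |Σ_i (x_i · y_{i+1} − x_{i+1} · y_i)| (indices mod n). Compute each cross term:
  (5)(3) − (1)(0) = 15
  (1)(7) − (2)(3) = 1
  (2)(6) − (-4)(7) = 40
  (-4)(-1) − (3)(6) = -14
  (3)(-2) − (7)(-1) = 1
  (7)(0) − (5)(-2) = 10
Sum = 53, so (signed) Area = 53/2 = 53/2, |Area| = 53/2.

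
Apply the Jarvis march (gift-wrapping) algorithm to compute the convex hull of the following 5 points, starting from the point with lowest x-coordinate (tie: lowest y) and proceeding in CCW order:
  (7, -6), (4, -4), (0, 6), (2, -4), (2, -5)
Hull (CCW) = [(0, 6), (2, -5), (7, -6)]

Jarvis march: at each step, from the current hull vertex p, select the next vertex q as the point such that every other point lies strictly to the left of (or on) the directed line p → q. (Equivalently: for every other point r, the cross product (q − p) × (r − p) ≥ 0.)
Starting point (lowest x, tie lowest y): (0, 6). Wrap until returning to start. Resulting hull: (0, 6), (2, -5), (7, -6).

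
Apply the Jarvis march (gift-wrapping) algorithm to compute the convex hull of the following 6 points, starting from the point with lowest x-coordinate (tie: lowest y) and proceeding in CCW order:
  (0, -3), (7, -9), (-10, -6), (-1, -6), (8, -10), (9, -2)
Hull (CCW) = [(-10, -6), (8, -10), (9, -2), (0, -3)]

Jarvis march: at each step, from the current hull vertex p, select the next vertex q as the point such that every other point lies strictly to the left of (or on) the directed line p → q. (Equivalently: for every other point r, the cross product (q − p) × (r − p) ≥ 0.)
Starting point (lowest x, tie lowest y): (-10, -6). Wrap until returning to start. Resulting hull: (-10, -6), (8, -10), (9, -2), (0, -3).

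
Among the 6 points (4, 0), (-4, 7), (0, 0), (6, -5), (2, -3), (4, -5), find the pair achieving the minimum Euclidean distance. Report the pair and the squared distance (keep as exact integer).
Pair = ((6, -5), (4, -5)); squared distance = 4

Compute all C(6, 2) = 15 pairwise squared distances (x_i − x_j)² + (y_i − y_j)². The minimum is 4, attained by the pair ((6, -5), (4, -5)).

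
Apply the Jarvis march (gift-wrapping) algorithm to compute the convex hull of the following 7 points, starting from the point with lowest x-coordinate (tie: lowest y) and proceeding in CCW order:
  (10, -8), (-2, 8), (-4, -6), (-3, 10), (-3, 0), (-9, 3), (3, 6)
Hull (CCW) = [(-9, 3), (-4, -6), (10, -8), (3, 6), (-3, 10)]

Jarvis march: at each step, from the current hull vertex p, select the next vertex q as the point such that every other point lies strictly to the left of (or on) the directed line p → q. (Equivalently: for every other point r, the cross product (q − p) × (r − p) ≥ 0.)
Starting point (lowest x, tie lowest y): (-9, 3). Wrap until returning to start. Resulting hull: (-9, 3), (-4, -6), (10, -8), (3, 6), (-3, 10).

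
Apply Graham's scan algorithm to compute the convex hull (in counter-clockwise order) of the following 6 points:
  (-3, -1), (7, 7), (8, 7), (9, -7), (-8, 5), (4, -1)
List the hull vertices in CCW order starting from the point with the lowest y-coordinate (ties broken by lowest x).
Hull (CCW) = [(9, -7), (8, 7), (7, 7), (-8, 5), (-3, -1)]

Graham scan procedure:
  1. Find the pivot p₀ = point with lowest y (tie → lowest x): (9, -7).
  2. Sort the remaining points by polar angle around p₀.
  3. Walk through sorted points, maintaining a stack; pop the top while the last three entries make a non-left turn (cross product ≤ 0).
  4. Final stack is the convex hull in CCW order: (9, -7), (8, 7), (7, 7), (-8, 5), (-3, -1).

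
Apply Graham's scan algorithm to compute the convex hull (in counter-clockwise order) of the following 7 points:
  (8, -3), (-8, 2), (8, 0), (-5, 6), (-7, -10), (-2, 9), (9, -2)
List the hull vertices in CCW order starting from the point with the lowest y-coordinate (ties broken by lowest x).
Hull (CCW) = [(-7, -10), (8, -3), (9, -2), (8, 0), (-2, 9), (-5, 6), (-8, 2)]

Graham scan procedure:
  1. Find the pivot p₀ = point with lowest y (tie → lowest x): (-7, -10).
  2. Sort the remaining points by polar angle around p₀.
  3. Walk through sorted points, maintaining a stack; pop the top while the last three entries make a non-left turn (cross product ≤ 0).
  4. Final stack is the convex hull in CCW order: (-7, -10), (8, -3), (9, -2), (8, 0), (-2, 9), (-5, 6), (-8, 2).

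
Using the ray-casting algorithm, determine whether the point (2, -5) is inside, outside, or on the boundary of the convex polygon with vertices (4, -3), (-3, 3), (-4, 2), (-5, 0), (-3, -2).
The point (2, -5) lies strictly outside the polygon

Cast a horizontal ray to the right from the query point and count how many polygon edges it crosses (each edge strictly once or zero times, handled with the usual half-open convention). 
Parity of crossings → even ⇒ outside.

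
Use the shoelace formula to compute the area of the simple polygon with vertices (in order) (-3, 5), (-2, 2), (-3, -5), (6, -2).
Area = 40

Shoelace formula: Area = (1/2) |Σ_i (x_i · y_{i+1} − x_{i+1} · y_i)| (indices mod n). Compute each cross term:
  (-3)(2) − (-2)(5) = 4
  (-2)(-5) − (-3)(2) = 16
  (-3)(-2) − (6)(-5) = 36
  (6)(5) − (-3)(-2) = 24
Sum = 80, so (signed) Area = 80/2 = 40, |Area| = 40.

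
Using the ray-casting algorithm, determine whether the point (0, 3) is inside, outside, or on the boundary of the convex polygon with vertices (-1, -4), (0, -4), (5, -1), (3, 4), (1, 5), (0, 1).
The point (0, 3) lies strictly outside the polygon

Cast a horizontal ray to the right from the query point and count how many polygon edges it crosses (each edge strictly once or zero times, handled with the usual half-open convention). 
Parity of crossings → even ⇒ outside.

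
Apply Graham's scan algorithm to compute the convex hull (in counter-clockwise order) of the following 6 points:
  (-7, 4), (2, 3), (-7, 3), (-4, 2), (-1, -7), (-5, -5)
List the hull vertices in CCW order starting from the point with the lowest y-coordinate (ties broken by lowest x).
Hull (CCW) = [(-1, -7), (2, 3), (-7, 4), (-7, 3), (-5, -5)]

Graham scan procedure:
  1. Find the pivot p₀ = point with lowest y (tie → lowest x): (-1, -7).
  2. Sort the remaining points by polar angle around p₀.
  3. Walk through sorted points, maintaining a stack; pop the top while the last three entries make a non-left turn (cross product ≤ 0).
  4. Final stack is the convex hull in CCW order: (-1, -7), (2, 3), (-7, 4), (-7, 3), (-5, -5).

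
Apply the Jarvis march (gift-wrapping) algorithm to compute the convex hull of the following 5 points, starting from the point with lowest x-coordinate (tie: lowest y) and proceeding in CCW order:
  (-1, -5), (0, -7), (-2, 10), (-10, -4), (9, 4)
Hull (CCW) = [(-10, -4), (0, -7), (9, 4), (-2, 10)]

Jarvis march: at each step, from the current hull vertex p, select the next vertex q as the point such that every other point lies strictly to the left of (or on) the directed line p → q. (Equivalently: for every other point r, the cross product (q − p) × (r − p) ≥ 0.)
Starting point (lowest x, tie lowest y): (-10, -4). Wrap until returning to start. Resulting hull: (-10, -4), (0, -7), (9, 4), (-2, 10).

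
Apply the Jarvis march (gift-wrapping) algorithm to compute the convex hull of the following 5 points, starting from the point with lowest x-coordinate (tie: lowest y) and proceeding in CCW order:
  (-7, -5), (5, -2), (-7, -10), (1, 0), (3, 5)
Hull (CCW) = [(-7, -10), (5, -2), (3, 5), (-7, -5)]

Jarvis march: at each step, from the current hull vertex p, select the next vertex q as the point such that every other point lies strictly to the left of (or on) the directed line p → q. (Equivalently: for every other point r, the cross product (q − p) × (r − p) ≥ 0.)
Starting point (lowest x, tie lowest y): (-7, -10). Wrap until returning to start. Resulting hull: (-7, -10), (5, -2), (3, 5), (-7, -5).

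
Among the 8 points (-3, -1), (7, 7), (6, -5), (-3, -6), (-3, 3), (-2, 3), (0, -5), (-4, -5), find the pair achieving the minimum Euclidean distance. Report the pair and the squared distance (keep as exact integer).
Pair = ((-3, 3), (-2, 3)); squared distance = 1

Compute all C(8, 2) = 28 pairwise squared distances (x_i − x_j)² + (y_i − y_j)². The minimum is 1, attained by the pair ((-3, 3), (-2, 3)).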